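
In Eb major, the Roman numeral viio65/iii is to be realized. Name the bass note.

The applied chord viio65/iii is rooted on F#: F#-A-C-Eb.
The figure 65 means first inversion — the third is in the bass.

A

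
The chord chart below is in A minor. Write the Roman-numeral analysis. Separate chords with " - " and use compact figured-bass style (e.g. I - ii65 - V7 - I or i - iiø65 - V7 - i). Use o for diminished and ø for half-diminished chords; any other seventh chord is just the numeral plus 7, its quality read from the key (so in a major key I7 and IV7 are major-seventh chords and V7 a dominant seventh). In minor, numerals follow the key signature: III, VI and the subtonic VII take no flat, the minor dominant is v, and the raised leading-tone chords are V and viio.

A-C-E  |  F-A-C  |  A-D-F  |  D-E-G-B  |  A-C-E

i - VI - iv64 - v42 - i

A-C-E: minor triad on A = scale degree 1 → i.
F-A-C has root F, degree 6 in A minor, so VI.
A-D-F: root D is the subdominant; minor triad there is iv64.
D-E-G-B: root E is the dominant; minor seventh chord there is v42.
A-C-E has root A, degree 1 in A minor, so i.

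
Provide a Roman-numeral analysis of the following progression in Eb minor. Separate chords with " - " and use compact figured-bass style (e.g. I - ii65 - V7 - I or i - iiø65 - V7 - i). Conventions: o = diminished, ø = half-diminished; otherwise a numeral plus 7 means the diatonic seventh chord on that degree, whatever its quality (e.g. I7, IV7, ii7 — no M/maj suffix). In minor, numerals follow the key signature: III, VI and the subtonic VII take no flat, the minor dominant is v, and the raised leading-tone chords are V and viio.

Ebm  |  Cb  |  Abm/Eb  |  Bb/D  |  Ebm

i - VI - iv64 - V6 - i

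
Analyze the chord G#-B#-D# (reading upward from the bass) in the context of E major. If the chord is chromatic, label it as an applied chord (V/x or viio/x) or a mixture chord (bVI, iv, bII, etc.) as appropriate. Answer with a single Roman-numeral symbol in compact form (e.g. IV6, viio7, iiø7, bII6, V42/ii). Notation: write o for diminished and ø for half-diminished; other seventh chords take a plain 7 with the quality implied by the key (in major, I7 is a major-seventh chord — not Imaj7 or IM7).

The pitches G#-B#-D# form a major triad rooted on G#.
G# is not a diatonic chord root with this quality in E major, but it lies a perfect fifth above C# (vi), so the chord functions as an applied dominant of vi.

V/vi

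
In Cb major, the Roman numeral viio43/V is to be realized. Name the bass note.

The applied chord viio43/V is rooted on F: F-Ab-Cb-Ebb.
The figure 43 means second inversion — the fifth is in the bass.

Cb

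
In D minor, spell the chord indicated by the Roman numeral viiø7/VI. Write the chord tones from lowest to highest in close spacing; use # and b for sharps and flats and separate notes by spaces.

The slash marks an applied leading-tone chord: viio of VI. In D minor, VI is Bb, so the leading tone to it is A, a half step below.
Building a half-diminished seventh chord on A gives A-C-Eb-G.

A C Eb G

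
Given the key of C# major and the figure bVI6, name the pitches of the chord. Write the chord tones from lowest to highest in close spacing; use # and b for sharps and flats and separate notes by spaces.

bVI6 is a major triad on the lowered sixth degree, borrowed from the parallel minor. In C# major that root is A.
So the chord is A-C#-E, a major triad.
The figured bass 6 indicates first inversion, placing the third (C#) in the bass: C#-E-A.

C# E A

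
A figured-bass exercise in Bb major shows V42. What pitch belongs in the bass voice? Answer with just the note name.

V in Bb major has root F; the chord is F-A-C-Eb.
The figure 42 means third inversion — the seventh is in the bass.

Eb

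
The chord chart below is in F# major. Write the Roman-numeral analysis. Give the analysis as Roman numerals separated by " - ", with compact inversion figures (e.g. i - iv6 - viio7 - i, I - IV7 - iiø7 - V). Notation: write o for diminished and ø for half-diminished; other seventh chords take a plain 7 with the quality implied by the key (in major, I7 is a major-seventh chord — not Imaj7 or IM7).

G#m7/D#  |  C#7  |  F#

G#m7/D#: root G# is the supertonic; minor seventh chord there is ii43.
C#7 has root C#, degree 5 in F# major, so V7.
F#: major triad on F# = scale degree 1 → I.

ii43 - V7 - I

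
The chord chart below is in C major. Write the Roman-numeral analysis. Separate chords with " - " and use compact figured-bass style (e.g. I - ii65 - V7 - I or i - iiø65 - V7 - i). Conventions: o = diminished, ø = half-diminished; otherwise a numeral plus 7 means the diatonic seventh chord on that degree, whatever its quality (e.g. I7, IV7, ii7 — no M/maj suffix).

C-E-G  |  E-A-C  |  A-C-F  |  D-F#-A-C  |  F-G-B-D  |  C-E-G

I - vi64 - IV6 - V7/V - V42 - I

C-E-G: major triad on C = scale degree 1 → I.
E-A-C: minor triad on A = scale degree 6 → vi64.
A-C-F: major triad on F = scale degree 4 → IV6.
D-F#-A-C: a dominant seventh chord on D, the applied dominant of V → V7/V.
F-G-B-D has root G, degree 5 in C major, so V42.
C-E-G has root C, degree 1 in C major, so I.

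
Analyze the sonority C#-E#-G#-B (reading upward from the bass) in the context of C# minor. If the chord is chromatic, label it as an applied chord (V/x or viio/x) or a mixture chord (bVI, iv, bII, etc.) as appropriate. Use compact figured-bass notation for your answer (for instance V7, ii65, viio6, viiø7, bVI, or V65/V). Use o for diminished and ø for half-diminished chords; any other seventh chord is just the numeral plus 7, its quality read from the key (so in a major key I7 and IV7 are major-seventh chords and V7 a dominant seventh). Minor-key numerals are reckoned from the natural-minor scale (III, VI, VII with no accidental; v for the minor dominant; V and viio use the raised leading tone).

V7/iv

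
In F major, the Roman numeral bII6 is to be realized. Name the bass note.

Bb

bII in F major has root Gb; the chord is Gb-Bb-Db.
The figure 6 means first inversion — the third is in the bass.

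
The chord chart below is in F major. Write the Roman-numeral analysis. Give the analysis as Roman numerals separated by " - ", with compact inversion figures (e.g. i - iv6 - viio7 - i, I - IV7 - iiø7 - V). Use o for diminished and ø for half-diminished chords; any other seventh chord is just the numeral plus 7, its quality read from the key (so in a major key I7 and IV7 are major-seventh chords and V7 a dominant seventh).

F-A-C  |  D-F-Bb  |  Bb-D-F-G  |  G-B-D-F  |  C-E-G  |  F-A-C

I - IV6 - ii65 - V7/V - V - I

F-A-C has root F, degree 1 in F major, so I.
D-F-Bb has root Bb, degree 4 in F major, so IV6.
Bb-D-F-G: root G is the supertonic; minor seventh chord there is ii65.
G-B-D-F: chromatic; G is V of V, so V7/V.
C-E-G: root C is the dominant; major triad there is V.
F-A-C has root F, degree 1 in F major, so I.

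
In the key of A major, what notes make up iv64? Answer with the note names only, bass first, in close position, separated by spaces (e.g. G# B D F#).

A D F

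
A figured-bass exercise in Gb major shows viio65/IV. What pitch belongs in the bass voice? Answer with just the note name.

The applied chord viio65/IV is rooted on Bb: Bb-Db-Fb-Abb.
The figure 65 means first inversion — the third is in the bass.

Db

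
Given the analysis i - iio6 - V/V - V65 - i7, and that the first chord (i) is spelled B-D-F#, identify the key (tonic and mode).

B minor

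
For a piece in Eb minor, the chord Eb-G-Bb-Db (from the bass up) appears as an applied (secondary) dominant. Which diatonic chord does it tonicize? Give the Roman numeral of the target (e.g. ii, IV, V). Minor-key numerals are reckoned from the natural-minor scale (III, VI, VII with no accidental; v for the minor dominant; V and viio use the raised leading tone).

The chord is a dominant seventh chord on Eb.
A dominant resolves down a perfect fifth: Eb → Ab. In Eb minor, Ab is scale degree 4, i.e. iv.

iv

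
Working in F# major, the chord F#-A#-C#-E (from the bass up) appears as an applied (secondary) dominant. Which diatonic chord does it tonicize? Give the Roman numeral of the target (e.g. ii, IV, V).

IV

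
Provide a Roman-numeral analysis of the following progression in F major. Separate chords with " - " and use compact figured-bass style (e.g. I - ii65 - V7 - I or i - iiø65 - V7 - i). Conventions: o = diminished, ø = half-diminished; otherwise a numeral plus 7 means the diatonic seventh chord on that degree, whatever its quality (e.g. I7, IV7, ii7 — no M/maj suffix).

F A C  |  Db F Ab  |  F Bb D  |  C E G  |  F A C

I - bVI - IV64 - V - I

F-A-C: root F is the tonic; major triad there is I.
Db-F-Ab: Db with this quality isn't in the key; it's bVI, borrowed from the parallel minor.
F-Bb-D: root Bb is the subdominant; major triad there is IV64.
C-E-G: root C is the dominant; major triad there is V.
F-A-C: major triad on F = scale degree 1 → I.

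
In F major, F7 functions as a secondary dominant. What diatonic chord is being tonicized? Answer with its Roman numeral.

IV

The chord is a dominant seventh chord on F.
A dominant resolves down a perfect fifth: F → Bb. In F major, Bb is scale degree 4, i.e. IV.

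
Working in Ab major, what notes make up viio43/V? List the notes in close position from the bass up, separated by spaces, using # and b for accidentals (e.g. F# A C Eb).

Ab Cb D F

The slash marks an applied leading-tone chord: viio of V. In Ab major, V is Eb, so the leading tone to it is D, a half step below.
Building a fully diminished seventh chord on D gives D-F-Ab-Cb.
The figured bass 43 indicates second inversion, placing the fifth (Ab) in the bass: Ab-Cb-D-F.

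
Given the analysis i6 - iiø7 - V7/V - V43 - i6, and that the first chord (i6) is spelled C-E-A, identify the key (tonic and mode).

A minor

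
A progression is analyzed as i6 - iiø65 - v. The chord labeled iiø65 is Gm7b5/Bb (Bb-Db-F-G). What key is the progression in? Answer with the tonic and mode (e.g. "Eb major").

F minor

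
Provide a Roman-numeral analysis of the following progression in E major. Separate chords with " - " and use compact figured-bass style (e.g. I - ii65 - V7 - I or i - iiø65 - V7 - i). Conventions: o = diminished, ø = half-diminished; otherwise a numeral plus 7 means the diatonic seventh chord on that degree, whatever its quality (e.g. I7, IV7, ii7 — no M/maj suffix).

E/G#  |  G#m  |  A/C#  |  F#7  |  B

I6 - iii - IV6 - V7/V - V

E/G#: major triad on E = scale degree 1 → I6.
G#m has root G#, degree 3 in E major, so iii.
A/C# has root A, degree 4 in E major, so IV6.
F#7: a dominant seventh chord on F#, the applied dominant of V → V7/V.
B has root B, degree 5 in E major, so V.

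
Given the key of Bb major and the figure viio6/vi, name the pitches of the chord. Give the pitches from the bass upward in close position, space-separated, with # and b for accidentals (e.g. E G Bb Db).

A C F#

viio6/vi is a secondary leading-tone chord. The target vi is G in Bb major; the applied chord is rooted a semitone below, on F#.
Building a diminished triad on F# gives F#-A-C.
The figured bass 6 indicates first inversion, placing the third (A) in the bass: A-C-F#.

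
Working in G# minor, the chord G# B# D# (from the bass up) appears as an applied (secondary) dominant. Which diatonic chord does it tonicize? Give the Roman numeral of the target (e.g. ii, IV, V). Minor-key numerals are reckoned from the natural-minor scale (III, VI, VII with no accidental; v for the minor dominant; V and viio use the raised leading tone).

The chord is a major triad on G#.
A dominant resolves down a perfect fifth: G# → C#. In G# minor, C# is scale degree 4, i.e. iv.

iv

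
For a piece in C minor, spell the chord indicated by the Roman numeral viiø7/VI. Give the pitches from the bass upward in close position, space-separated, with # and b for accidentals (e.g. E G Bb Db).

viiø7/VI is a secondary leading-tone chord. The target VI is Ab in C minor; the applied chord is rooted a semitone below, on G.
Building a half-diminished seventh chord on G gives G-Bb-Db-F.

G Bb Db F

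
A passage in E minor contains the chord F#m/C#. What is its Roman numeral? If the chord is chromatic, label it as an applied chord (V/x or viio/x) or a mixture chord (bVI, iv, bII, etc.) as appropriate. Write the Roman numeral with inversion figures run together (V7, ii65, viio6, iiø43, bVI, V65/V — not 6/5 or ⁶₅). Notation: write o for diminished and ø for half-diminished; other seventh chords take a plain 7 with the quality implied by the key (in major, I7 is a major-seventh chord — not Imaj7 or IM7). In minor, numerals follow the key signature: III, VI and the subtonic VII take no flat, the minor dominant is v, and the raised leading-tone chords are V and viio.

The pitches F#-A-C# form a minor triad rooted on F#.
F# is the second degree of E minor. This is the minor supertonic, borrowed from the parallel major (the Dorian ii).
With C# in the bass the chord is in second inversion, so the figured bass is 64.

ii64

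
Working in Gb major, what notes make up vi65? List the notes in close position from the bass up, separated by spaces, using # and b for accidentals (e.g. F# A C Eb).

In Gb major, the submediant is Eb, and the diatonic chord built there is a minor seventh chord.
Stacking thirds from Eb gives Eb-Gb-Bb-Db.
With the 65 figure the chord is in first inversion; from the bass Gb upward in close position it reads Gb-Bb-Db-Eb.

Gb Bb Db Eb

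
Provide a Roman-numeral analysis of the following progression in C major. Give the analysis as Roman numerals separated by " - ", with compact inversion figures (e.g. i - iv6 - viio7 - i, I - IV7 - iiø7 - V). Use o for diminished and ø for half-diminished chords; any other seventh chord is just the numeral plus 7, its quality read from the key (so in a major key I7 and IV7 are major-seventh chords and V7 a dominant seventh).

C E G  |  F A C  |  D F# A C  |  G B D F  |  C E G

C-E-G: major triad on C = scale degree 1 → I.
F-A-C: major triad on F = scale degree 4 → IV.
D-F#-A-C is the secondary dominant of V (dominant seventh chord on D): V7/V.
G-B-D-F: dominant seventh chord on G = scale degree 5 → V7.
C-E-G: major triad on C = scale degree 1 → I.

I - IV - V7/V - V7 - I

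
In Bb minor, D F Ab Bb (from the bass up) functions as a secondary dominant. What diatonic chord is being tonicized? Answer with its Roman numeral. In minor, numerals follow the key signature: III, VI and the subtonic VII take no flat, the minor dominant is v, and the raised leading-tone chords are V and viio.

iv

The chord is a dominant seventh chord on Bb.
A dominant resolves down a perfect fifth: Bb → Eb. In Bb minor, Eb is scale degree 4, i.e. iv.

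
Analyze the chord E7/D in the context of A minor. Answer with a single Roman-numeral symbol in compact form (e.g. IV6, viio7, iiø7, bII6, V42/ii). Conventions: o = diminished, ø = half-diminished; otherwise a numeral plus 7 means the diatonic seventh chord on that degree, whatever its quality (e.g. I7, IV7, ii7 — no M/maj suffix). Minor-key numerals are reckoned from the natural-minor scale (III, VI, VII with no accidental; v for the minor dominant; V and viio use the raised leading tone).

V42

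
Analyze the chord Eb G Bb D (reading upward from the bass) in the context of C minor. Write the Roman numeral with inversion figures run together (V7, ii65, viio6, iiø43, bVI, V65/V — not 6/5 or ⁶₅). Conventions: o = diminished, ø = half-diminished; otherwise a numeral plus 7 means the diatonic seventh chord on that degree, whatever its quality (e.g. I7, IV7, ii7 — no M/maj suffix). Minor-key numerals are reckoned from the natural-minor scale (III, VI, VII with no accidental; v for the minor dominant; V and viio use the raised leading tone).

Stacked in thirds the chord is Eb-G-Bb-D: a major seventh chord on Eb.
In C minor, Eb is the mediant; the diatonic major seventh chord there is III7.

III7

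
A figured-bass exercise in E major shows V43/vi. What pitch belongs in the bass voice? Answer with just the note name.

D#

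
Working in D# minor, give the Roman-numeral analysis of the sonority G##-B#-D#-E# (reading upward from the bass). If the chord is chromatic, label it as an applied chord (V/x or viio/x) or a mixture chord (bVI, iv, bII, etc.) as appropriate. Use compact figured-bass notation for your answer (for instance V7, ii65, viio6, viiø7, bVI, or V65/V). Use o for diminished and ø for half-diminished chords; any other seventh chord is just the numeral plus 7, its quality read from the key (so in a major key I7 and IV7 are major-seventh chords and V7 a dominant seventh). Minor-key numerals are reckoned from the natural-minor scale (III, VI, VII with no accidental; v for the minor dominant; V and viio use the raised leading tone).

The pitches E#-G##-B#-D# form a dominant seventh chord rooted on E#.
E# is not a diatonic chord root with this quality in D# minor, but it lies a perfect fifth above A# (V), so the chord functions as an applied dominant of V.
With G## in the bass the chord is in first inversion, so the figured bass is 65.

V65/V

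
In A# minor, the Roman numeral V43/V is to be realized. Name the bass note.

F##

The applied chord V43/V is rooted on B#: B#-D##-F##-A#.
The figure 43 means second inversion — the fifth is in the bass.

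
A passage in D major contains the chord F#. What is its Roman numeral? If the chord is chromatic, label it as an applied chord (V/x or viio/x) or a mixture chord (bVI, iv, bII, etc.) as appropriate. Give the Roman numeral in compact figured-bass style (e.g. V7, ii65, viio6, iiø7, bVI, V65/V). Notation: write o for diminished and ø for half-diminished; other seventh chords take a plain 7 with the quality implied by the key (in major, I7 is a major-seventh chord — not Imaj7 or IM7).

V/vi

Stacked in thirds the chord is F#-A#-C#: a major triad on F#.
F# is not a diatonic chord root with this quality in D major, but it lies a perfect fifth above B (vi), so the chord functions as an applied dominant of vi.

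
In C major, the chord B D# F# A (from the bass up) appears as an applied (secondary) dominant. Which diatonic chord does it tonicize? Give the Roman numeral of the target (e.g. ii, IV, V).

iii

The chord is a dominant seventh chord on B.
A dominant resolves down a perfect fifth: B → E. In C major, E is scale degree 3, i.e. iii.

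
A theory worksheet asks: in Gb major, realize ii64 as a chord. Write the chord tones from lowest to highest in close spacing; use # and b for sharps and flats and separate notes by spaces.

The numeral's case and figure indicate a minor triad. In Gb major its root, scale degree 2, is Ab.
Stacking thirds from Ab gives Ab-Cb-Eb.
With the 64 figure the chord is in second inversion; from the bass Eb upward in close position it reads Eb-Ab-Cb.

Eb Ab Cb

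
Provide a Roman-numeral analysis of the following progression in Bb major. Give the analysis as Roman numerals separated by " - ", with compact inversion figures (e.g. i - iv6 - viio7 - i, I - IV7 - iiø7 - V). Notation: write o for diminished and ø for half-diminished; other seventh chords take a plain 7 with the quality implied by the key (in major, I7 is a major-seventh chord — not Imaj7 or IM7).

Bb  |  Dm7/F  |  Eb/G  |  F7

I - iii65 - IV6 - V7

Bb: major triad on Bb = scale degree 1 → I.
Dm7/F has root D, degree 3 in Bb major, so iii65.
Eb/G: major triad on Eb = scale degree 4 → IV6.
F7: dominant seventh chord on F = scale degree 5 → V7.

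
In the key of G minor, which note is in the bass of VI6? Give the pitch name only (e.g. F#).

VI in G minor has root Eb; the chord is Eb-G-Bb.
The figure 6 means first inversion — the third is in the bass.

G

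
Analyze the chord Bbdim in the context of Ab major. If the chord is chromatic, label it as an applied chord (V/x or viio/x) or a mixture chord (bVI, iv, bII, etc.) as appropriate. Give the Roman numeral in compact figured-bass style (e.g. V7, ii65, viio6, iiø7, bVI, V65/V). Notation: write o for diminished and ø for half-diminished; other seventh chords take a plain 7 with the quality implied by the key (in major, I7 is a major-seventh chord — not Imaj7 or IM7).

Stacked in thirds the chord is Bb-Db-Fb: a diminished triad on Bb.
Bb is the second degree of Ab major. This is the diminished supertonic triad, borrowed from the parallel minor.

iio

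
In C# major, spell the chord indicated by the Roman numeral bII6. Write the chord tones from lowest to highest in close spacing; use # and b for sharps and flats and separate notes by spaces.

F# A D

bII6 is the Neapolitan sixth — a major triad on the lowered second degree, here in its customary first inversion. In C# major that root is D.
So the chord is D-F#-A, a major triad.
The figured bass 6 indicates first inversion, placing the third (F#) in the bass: F#-A-D.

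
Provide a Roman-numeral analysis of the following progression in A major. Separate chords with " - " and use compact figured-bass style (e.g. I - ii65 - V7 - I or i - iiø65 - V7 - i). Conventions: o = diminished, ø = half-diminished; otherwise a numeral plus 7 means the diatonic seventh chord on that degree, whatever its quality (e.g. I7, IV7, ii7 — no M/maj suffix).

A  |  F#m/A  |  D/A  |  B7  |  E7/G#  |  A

I - vi6 - IV64 - V7/V - V65 - I

A: root A is the tonic; major triad there is I.
F#m/A has root F#, degree 6 in A major, so vi6.
D/A: major triad on D = scale degree 4 → IV64.
B7: chromatic; B is V of V, so V7/V.
E7/G#: dominant seventh chord on E = scale degree 5 → V65.
A has root A, degree 1 in A major, so I.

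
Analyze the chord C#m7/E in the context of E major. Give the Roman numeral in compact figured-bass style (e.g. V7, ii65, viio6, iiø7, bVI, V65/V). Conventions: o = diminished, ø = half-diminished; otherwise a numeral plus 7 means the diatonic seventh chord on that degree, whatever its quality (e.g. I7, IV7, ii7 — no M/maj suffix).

vi65

Stacked in thirds the chord is C#-E-G#-B: a minor seventh chord on C#.
C# is scale degree 6 in E major, and a minor seventh chord on that degree is written vi7.
With E in the bass the chord is in first inversion, so the figured bass is 65.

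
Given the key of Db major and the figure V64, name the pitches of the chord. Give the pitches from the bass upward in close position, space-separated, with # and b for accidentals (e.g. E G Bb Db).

The numeral's case and figure indicate a major triad. In Db major its root, the dominant, is Ab.
That chord is spelled Ab-C-Eb.
With the 64 figure the chord is in second inversion; from the bass Eb upward in close position it reads Eb-Ab-C.

Eb Ab C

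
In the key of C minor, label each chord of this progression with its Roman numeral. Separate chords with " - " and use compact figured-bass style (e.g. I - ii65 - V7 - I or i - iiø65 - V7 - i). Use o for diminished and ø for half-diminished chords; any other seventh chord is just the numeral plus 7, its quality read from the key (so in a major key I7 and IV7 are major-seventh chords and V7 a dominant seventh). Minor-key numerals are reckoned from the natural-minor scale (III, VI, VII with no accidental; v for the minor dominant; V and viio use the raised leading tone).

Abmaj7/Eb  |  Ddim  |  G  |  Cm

Abmaj7/Eb: root Ab is the submediant; major seventh chord there is VI43.
Ddim: diminished triad on D = scale degree 2 → iio.
G: root G is the dominant; major triad there is V.
Cm: root C is the tonic; minor triad there is i.

VI43 - iio - V - i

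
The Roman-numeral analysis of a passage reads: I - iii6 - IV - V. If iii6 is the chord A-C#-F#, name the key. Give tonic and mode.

D major

iii6 is given as A-C#-F# — a minor triad with root F#.
If F# is scale degree 3 and the mode makes that degree carry a minor triad, the tonic is D and the mode is major.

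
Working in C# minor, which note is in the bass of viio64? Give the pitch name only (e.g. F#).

viio in C# minor has root B#; the chord is B#-D#-F#.
The figure 64 means second inversion — the fifth is in the bass.

F#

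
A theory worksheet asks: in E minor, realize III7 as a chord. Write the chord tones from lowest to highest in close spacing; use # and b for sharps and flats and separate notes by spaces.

In E minor, scale degree 3 is G, and the diatonic chord built there is a major seventh chord.
Stacking thirds from G gives G-B-D-F#.

G B D F#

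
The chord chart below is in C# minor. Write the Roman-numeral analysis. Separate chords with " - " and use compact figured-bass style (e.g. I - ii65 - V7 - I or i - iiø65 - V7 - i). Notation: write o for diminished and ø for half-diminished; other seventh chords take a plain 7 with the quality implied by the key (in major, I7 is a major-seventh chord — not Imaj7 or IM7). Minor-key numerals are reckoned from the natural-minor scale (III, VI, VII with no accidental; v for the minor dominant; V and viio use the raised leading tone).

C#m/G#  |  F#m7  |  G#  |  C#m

C#m/G#: minor triad on C# = scale degree 1 → i64.
F#m7: root F# is the subdominant; minor seventh chord there is iv7.
G#: major triad on G# = scale degree 5 → V.
C#m has root C#, degree 1 in C# minor, so i.

i64 - iv7 - V - i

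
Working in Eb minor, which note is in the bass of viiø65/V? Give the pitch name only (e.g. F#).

The applied chord viiø65/V is rooted on A: A-C-Eb-G.
The figure 65 means first inversion — the third is in the bass.

C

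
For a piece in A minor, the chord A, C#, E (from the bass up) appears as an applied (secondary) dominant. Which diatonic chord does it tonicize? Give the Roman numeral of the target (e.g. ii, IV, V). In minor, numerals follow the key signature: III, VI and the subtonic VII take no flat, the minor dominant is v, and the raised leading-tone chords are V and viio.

The chord is a major triad on A.
A dominant resolves down a perfect fifth: A → D. In A minor, D is scale degree 4, i.e. iv.

iv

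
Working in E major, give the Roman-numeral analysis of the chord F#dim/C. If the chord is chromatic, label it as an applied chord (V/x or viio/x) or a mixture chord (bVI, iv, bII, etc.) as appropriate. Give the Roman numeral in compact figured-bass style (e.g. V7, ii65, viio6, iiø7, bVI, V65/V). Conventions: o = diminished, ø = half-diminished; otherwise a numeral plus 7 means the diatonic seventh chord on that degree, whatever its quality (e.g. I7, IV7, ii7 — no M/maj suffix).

iio64

The pitches F#-A-C form a diminished triad rooted on F#.
F# is the second degree of E major. This is the diminished supertonic triad, borrowed from the parallel minor.
With C in the bass the chord is in second inversion, so the figured bass is 64.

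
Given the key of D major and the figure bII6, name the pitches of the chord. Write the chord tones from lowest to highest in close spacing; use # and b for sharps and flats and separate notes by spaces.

bII6 is the Neapolitan sixth — a major triad on the lowered second degree, here in its customary first inversion. In D major that root is Eb.
So the chord is Eb-G-Bb, a major triad.
The figured bass 6 indicates first inversion, placing the third (G) in the bass: G-Bb-Eb.

G Bb Eb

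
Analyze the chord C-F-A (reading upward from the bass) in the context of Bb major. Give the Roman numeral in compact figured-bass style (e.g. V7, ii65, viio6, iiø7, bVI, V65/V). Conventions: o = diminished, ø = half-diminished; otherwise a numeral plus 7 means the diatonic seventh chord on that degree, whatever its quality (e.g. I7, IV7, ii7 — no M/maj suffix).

Stacked in thirds the chord is F-A-C: a major triad on F.
In Bb major, F is the dominant; the diatonic major triad there is V.
With C in the bass the chord is in second inversion, so the figured bass is 64.

V64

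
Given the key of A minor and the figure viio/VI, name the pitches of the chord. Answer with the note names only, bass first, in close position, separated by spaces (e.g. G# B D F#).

E G Bb

The slash marks an applied leading-tone chord: viio of VI. In A minor, VI is F, so the leading tone to it is E, a half step below.
Building a diminished triad on E gives E-G-Bb.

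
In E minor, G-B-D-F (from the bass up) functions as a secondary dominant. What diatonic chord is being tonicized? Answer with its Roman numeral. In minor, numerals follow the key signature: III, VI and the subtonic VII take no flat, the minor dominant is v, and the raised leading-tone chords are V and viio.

The chord is a dominant seventh chord on G.
A dominant resolves down a perfect fifth: G → C. In E minor, C is scale degree 6, i.e. VI.

VI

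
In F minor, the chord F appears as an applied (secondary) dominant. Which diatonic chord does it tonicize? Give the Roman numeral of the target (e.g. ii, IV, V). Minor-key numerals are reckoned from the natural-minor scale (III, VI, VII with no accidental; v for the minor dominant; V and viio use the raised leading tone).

The chord is a major triad on F.
A dominant resolves down a perfect fifth: F → Bb. In F minor, Bb is scale degree 4, i.e. iv.

iv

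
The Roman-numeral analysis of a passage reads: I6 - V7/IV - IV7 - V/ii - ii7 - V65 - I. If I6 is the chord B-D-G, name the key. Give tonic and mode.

G major

I6 is given as B-D-G — a major triad with root G.
If G is scale degree 1 and the mode makes that degree carry a major triad, the tonic is G and the mode is major.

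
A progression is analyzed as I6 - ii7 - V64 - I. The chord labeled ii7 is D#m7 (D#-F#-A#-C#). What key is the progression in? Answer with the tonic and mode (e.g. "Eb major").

ii7 is given as D#-F#-A#-C# — a minor seventh chord with root D#.
ii7 on D# implies D# is the supertonic; that puts the tonic at C#, and the lowercase numeral fits major mode.

C# major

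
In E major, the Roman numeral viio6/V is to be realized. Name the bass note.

C#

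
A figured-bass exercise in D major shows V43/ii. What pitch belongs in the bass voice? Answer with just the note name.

The applied chord V43/ii is rooted on B: B-D#-F#-A.
The figure 43 means second inversion — the fifth is in the bass.

F#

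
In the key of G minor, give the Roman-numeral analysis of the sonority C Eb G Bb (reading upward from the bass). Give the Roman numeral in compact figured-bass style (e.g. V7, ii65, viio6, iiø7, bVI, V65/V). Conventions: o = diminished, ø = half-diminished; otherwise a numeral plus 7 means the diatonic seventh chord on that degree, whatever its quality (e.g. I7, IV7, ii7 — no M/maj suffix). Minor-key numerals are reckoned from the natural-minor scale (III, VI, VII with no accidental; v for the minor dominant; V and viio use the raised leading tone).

Stacked in thirds the chord is C-Eb-G-Bb: a minor seventh chord on C.
In G minor, C is the subdominant; the diatonic minor seventh chord there is iv7.

iv7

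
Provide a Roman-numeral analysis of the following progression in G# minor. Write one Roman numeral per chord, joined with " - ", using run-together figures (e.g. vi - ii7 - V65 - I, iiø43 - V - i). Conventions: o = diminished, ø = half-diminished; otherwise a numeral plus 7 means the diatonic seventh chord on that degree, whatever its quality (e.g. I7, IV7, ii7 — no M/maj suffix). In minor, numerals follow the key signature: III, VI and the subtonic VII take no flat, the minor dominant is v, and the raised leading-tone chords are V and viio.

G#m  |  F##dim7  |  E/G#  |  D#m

i - viio7 - VI6 - v

G#m has root G#, degree 1 in G# minor, so i.
F##dim7: fully diminished seventh chord on F## = scale degree 7 → viio7.
E/G# has root E, degree 6 in G# minor, so VI6.
D#m: root D# is the dominant; minor triad there is v.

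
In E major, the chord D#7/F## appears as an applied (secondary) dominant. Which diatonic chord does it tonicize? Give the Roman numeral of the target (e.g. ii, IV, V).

The chord is a dominant seventh chord on D#.
A dominant resolves down a perfect fifth: D# → G#. In E major, G# is scale degree 3, i.e. iii.

iii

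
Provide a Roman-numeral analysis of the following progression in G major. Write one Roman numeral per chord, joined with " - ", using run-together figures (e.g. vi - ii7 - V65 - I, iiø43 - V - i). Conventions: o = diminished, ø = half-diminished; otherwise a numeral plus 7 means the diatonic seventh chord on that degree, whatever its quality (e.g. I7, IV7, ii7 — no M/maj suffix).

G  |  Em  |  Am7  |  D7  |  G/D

I - vi - ii7 - V7 - I64

G: major triad on G = scale degree 1 → I.
Em has root E, degree 6 in G major, so vi.
Am7: root A is the supertonic; minor seventh chord there is ii7.
D7: dominant seventh chord on D = scale degree 5 → V7.
G/D has root G, degree 1 in G major, so I64.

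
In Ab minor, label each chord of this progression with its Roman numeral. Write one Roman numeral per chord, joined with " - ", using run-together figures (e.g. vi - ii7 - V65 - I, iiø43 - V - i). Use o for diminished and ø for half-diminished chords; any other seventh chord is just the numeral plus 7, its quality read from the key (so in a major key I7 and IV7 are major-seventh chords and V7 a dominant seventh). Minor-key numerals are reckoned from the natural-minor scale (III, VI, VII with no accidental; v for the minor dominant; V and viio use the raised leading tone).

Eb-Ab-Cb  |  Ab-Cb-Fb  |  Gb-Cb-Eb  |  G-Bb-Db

i64 - VI6 - III64 - viio

Eb-Ab-Cb: minor triad on Ab = scale degree 1 → i64.
Ab-Cb-Fb has root Fb, degree 6 in Ab minor, so VI6.
Gb-Cb-Eb: root Cb is the mediant; major triad there is III64.
G-Bb-Db: root G is the leading tone; diminished triad there is viio.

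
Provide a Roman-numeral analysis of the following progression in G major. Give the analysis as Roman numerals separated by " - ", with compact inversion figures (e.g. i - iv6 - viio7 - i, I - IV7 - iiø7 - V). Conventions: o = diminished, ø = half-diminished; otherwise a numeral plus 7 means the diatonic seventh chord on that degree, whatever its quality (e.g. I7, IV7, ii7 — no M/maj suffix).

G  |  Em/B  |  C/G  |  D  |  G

I - vi64 - IV64 - V - I

G: major triad on G = scale degree 1 → I.
Em/B has root E, degree 6 in G major, so vi64.
C/G has root C, degree 4 in G major, so IV64.
D: major triad on D = scale degree 5 → V.
G has root G, degree 1 in G major, so I.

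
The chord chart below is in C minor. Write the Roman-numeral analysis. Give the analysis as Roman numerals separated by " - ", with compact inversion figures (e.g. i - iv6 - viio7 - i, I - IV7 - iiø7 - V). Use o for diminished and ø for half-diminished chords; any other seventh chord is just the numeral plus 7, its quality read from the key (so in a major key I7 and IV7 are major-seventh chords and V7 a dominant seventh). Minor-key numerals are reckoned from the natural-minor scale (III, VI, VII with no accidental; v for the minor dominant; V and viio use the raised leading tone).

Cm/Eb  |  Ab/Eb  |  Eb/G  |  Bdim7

i6 - VI64 - III6 - viio7

Cm/Eb has root C, degree 1 in C minor, so i6.
Ab/Eb: major triad on Ab = scale degree 6 → VI64.
Eb/G has root Eb, degree 3 in C minor, so III6.
Bdim7 has root B, degree 7 in C minor, so viio7.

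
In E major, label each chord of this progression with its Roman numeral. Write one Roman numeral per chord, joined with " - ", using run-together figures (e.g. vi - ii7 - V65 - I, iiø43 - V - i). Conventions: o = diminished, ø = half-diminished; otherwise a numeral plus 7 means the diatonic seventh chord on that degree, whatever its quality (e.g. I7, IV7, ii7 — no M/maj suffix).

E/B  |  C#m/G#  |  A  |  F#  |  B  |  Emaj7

I64 - vi64 - IV - V/V - V - I7

E/B has root E, degree 1 in E major, so I64.
C#m/G# has root C#, degree 6 in E major, so vi64.
A: major triad on A = scale degree 4 → IV.
F#: a major triad on F#, the applied dominant of V → V/V.
B has root B, degree 5 in E major, so V.
Emaj7: major seventh chord on E = scale degree 1 → I7.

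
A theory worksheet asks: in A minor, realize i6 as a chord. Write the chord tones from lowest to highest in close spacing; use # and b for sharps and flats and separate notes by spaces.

C E A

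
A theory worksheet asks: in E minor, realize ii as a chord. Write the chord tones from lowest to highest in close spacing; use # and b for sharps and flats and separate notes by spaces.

F# A C#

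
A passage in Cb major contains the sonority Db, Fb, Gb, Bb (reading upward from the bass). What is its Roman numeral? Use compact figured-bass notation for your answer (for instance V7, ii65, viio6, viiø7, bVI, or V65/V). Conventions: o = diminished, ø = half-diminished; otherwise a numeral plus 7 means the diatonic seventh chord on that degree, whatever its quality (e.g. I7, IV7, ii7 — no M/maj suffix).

The pitches Gb-Bb-Db-Fb form a dominant seventh chord rooted on Gb.
In Cb major, Gb is the dominant; the diatonic dominant seventh chord there is V7.
With Db in the bass the chord is in second inversion, so the figured bass is 43.

V43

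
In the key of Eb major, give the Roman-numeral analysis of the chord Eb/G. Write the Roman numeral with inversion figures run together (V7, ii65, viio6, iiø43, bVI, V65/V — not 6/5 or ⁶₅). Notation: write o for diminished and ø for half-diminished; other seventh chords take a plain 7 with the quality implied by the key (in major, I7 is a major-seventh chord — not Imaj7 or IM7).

Stacked in thirds the chord is Eb-G-Bb: a major triad on Eb.
Eb is scale degree 1 in Eb major, and a major triad on that degree is written I.
With G in the bass the chord is in first inversion, so the figured bass is 6.

I6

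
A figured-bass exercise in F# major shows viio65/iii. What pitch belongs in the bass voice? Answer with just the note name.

The applied chord viio65/iii is rooted on G##: G##-B#-D#-F#.
The figure 65 means first inversion — the third is in the bass.

B#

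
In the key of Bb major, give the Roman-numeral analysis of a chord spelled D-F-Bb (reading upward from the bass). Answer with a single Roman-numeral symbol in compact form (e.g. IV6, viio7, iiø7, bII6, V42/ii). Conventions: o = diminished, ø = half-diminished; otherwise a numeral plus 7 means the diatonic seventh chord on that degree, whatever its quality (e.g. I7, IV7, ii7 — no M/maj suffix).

The pitches Bb-D-F form a major triad rooted on Bb.
In Bb major, Bb is the tonic; the diatonic major triad there is I.
With D in the bass the chord is in first inversion, so the figured bass is 6.

I6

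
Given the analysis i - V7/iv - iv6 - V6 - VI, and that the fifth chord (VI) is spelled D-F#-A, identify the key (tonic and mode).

The chord D is a major triad rooted on D; its label is VI.
VI on D implies D is the submediant; that puts the tonic at F#, and the uppercase numeral fits minor mode.

F# minor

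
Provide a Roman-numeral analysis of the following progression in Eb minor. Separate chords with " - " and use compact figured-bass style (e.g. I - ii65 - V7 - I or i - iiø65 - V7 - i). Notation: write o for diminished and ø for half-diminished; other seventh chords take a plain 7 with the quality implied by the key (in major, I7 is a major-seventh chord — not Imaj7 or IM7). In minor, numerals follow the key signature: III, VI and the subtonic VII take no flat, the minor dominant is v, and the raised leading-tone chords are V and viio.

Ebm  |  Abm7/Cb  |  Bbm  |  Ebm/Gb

Ebm: root Eb is the tonic; minor triad there is i.
Abm7/Cb: minor seventh chord on Ab = scale degree 4 → iv65.
Bbm: root Bb is the dominant; minor triad there is v.
Ebm/Gb: minor triad on Eb = scale degree 1 → i6.

i - iv65 - v - i6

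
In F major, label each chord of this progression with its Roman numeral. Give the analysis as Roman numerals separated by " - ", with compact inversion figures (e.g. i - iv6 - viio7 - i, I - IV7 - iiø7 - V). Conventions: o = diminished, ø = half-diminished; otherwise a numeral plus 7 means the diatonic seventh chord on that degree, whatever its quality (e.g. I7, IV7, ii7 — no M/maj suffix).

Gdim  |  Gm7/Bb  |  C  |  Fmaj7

Gdim: G with this quality isn't in the key; it's iio, borrowed from the parallel minor.
Gm7/Bb: minor seventh chord on G = scale degree 2 → ii65.
C: major triad on C = scale degree 5 → V.
Fmaj7 has root F, degree 1 in F major, so I7.

iio - ii65 - V - I7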